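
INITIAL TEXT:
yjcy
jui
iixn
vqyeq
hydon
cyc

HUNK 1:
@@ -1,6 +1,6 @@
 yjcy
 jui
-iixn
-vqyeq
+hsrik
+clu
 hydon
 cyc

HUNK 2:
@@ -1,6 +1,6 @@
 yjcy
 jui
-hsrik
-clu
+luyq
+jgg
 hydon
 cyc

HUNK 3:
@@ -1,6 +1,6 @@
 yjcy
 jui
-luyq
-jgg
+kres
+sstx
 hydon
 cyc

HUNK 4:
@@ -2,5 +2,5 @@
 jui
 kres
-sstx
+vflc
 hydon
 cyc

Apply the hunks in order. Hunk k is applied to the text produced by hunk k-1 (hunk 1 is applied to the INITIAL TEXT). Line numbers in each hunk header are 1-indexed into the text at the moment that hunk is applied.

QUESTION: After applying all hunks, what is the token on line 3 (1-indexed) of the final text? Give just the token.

Hunk 1: at line 1 remove [iixn,vqyeq] add [hsrik,clu] -> 6 lines: yjcy jui hsrik clu hydon cyc
Hunk 2: at line 1 remove [hsrik,clu] add [luyq,jgg] -> 6 lines: yjcy jui luyq jgg hydon cyc
Hunk 3: at line 1 remove [luyq,jgg] add [kres,sstx] -> 6 lines: yjcy jui kres sstx hydon cyc
Hunk 4: at line 2 remove [sstx] add [vflc] -> 6 lines: yjcy jui kres vflc hydon cyc
Final line 3: kres

Answer: kres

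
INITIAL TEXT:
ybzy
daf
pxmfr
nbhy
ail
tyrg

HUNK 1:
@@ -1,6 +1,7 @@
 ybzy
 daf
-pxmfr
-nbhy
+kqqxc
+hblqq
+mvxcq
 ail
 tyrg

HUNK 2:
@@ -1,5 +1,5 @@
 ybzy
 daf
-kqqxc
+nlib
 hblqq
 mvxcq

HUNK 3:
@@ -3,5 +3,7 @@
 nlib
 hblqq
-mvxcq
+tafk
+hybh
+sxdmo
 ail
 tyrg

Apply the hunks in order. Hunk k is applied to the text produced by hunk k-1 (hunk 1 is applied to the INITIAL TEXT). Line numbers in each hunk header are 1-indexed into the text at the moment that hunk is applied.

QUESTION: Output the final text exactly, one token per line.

Answer: ybzy
daf
nlib
hblqq
tafk
hybh
sxdmo
ail
tyrg

Derivation:
Hunk 1: at line 1 remove [pxmfr,nbhy] add [kqqxc,hblqq,mvxcq] -> 7 lines: ybzy daf kqqxc hblqq mvxcq ail tyrg
Hunk 2: at line 1 remove [kqqxc] add [nlib] -> 7 lines: ybzy daf nlib hblqq mvxcq ail tyrg
Hunk 3: at line 3 remove [mvxcq] add [tafk,hybh,sxdmo] -> 9 lines: ybzy daf nlib hblqq tafk hybh sxdmo ail tyrg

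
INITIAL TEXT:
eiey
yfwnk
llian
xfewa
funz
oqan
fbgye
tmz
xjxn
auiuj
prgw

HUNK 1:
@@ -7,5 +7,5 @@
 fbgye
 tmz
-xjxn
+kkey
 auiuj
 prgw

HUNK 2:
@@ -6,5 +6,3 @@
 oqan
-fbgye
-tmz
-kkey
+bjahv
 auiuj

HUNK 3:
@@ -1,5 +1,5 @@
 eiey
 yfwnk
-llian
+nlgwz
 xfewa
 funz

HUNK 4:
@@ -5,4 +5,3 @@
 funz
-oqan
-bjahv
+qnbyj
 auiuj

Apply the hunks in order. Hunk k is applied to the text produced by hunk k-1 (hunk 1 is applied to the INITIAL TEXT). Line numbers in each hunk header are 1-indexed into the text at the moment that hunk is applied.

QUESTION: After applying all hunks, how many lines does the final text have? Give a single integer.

Answer: 8

Derivation:
Hunk 1: at line 7 remove [xjxn] add [kkey] -> 11 lines: eiey yfwnk llian xfewa funz oqan fbgye tmz kkey auiuj prgw
Hunk 2: at line 6 remove [fbgye,tmz,kkey] add [bjahv] -> 9 lines: eiey yfwnk llian xfewa funz oqan bjahv auiuj prgw
Hunk 3: at line 1 remove [llian] add [nlgwz] -> 9 lines: eiey yfwnk nlgwz xfewa funz oqan bjahv auiuj prgw
Hunk 4: at line 5 remove [oqan,bjahv] add [qnbyj] -> 8 lines: eiey yfwnk nlgwz xfewa funz qnbyj auiuj prgw
Final line count: 8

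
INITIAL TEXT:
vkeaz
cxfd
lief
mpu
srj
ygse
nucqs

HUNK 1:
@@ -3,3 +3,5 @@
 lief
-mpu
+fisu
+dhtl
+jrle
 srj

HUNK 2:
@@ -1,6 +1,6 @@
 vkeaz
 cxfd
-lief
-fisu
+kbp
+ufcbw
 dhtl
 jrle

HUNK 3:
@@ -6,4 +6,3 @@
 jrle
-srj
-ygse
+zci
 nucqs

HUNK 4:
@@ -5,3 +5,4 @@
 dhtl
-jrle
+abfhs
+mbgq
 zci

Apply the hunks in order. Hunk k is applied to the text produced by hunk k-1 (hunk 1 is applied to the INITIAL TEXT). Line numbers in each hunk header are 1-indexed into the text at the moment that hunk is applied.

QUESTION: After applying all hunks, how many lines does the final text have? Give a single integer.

Hunk 1: at line 3 remove [mpu] add [fisu,dhtl,jrle] -> 9 lines: vkeaz cxfd lief fisu dhtl jrle srj ygse nucqs
Hunk 2: at line 1 remove [lief,fisu] add [kbp,ufcbw] -> 9 lines: vkeaz cxfd kbp ufcbw dhtl jrle srj ygse nucqs
Hunk 3: at line 6 remove [srj,ygse] add [zci] -> 8 lines: vkeaz cxfd kbp ufcbw dhtl jrle zci nucqs
Hunk 4: at line 5 remove [jrle] add [abfhs,mbgq] -> 9 lines: vkeaz cxfd kbp ufcbw dhtl abfhs mbgq zci nucqs
Final line count: 9

Answer: 9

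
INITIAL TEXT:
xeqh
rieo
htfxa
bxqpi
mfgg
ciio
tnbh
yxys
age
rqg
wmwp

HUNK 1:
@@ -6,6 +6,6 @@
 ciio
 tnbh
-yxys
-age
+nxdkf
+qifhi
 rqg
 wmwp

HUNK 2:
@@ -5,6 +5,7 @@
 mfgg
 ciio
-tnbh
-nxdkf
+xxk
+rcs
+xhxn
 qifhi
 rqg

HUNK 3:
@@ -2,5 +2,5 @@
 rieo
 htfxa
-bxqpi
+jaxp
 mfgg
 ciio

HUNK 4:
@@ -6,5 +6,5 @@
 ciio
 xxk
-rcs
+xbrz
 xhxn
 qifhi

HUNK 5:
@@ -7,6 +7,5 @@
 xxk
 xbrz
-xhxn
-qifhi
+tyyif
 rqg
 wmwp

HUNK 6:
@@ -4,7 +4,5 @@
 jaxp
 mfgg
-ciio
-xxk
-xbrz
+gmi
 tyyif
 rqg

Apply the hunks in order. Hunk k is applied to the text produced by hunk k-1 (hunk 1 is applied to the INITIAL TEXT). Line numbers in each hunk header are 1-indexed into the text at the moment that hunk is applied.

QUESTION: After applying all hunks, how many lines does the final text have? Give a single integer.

Answer: 9

Derivation:
Hunk 1: at line 6 remove [yxys,age] add [nxdkf,qifhi] -> 11 lines: xeqh rieo htfxa bxqpi mfgg ciio tnbh nxdkf qifhi rqg wmwp
Hunk 2: at line 5 remove [tnbh,nxdkf] add [xxk,rcs,xhxn] -> 12 lines: xeqh rieo htfxa bxqpi mfgg ciio xxk rcs xhxn qifhi rqg wmwp
Hunk 3: at line 2 remove [bxqpi] add [jaxp] -> 12 lines: xeqh rieo htfxa jaxp mfgg ciio xxk rcs xhxn qifhi rqg wmwp
Hunk 4: at line 6 remove [rcs] add [xbrz] -> 12 lines: xeqh rieo htfxa jaxp mfgg ciio xxk xbrz xhxn qifhi rqg wmwp
Hunk 5: at line 7 remove [xhxn,qifhi] add [tyyif] -> 11 lines: xeqh rieo htfxa jaxp mfgg ciio xxk xbrz tyyif rqg wmwp
Hunk 6: at line 4 remove [ciio,xxk,xbrz] add [gmi] -> 9 lines: xeqh rieo htfxa jaxp mfgg gmi tyyif rqg wmwp
Final line count: 9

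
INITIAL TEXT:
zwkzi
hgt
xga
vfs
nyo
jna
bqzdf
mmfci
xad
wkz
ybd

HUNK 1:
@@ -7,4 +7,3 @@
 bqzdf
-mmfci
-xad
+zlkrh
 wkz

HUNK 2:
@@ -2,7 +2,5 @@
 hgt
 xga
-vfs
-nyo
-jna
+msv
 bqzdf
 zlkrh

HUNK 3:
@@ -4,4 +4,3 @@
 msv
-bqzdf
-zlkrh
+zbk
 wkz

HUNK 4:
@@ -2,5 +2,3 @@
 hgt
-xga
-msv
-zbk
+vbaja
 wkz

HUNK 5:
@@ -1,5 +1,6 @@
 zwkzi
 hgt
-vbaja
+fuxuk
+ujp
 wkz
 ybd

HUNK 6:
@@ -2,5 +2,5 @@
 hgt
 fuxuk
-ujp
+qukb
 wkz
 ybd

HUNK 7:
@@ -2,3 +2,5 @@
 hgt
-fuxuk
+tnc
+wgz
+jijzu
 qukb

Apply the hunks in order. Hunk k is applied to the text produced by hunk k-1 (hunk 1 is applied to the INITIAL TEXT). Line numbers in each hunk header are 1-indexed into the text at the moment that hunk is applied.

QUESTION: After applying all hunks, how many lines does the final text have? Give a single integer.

Hunk 1: at line 7 remove [mmfci,xad] add [zlkrh] -> 10 lines: zwkzi hgt xga vfs nyo jna bqzdf zlkrh wkz ybd
Hunk 2: at line 2 remove [vfs,nyo,jna] add [msv] -> 8 lines: zwkzi hgt xga msv bqzdf zlkrh wkz ybd
Hunk 3: at line 4 remove [bqzdf,zlkrh] add [zbk] -> 7 lines: zwkzi hgt xga msv zbk wkz ybd
Hunk 4: at line 2 remove [xga,msv,zbk] add [vbaja] -> 5 lines: zwkzi hgt vbaja wkz ybd
Hunk 5: at line 1 remove [vbaja] add [fuxuk,ujp] -> 6 lines: zwkzi hgt fuxuk ujp wkz ybd
Hunk 6: at line 2 remove [ujp] add [qukb] -> 6 lines: zwkzi hgt fuxuk qukb wkz ybd
Hunk 7: at line 2 remove [fuxuk] add [tnc,wgz,jijzu] -> 8 lines: zwkzi hgt tnc wgz jijzu qukb wkz ybd
Final line count: 8

Answer: 8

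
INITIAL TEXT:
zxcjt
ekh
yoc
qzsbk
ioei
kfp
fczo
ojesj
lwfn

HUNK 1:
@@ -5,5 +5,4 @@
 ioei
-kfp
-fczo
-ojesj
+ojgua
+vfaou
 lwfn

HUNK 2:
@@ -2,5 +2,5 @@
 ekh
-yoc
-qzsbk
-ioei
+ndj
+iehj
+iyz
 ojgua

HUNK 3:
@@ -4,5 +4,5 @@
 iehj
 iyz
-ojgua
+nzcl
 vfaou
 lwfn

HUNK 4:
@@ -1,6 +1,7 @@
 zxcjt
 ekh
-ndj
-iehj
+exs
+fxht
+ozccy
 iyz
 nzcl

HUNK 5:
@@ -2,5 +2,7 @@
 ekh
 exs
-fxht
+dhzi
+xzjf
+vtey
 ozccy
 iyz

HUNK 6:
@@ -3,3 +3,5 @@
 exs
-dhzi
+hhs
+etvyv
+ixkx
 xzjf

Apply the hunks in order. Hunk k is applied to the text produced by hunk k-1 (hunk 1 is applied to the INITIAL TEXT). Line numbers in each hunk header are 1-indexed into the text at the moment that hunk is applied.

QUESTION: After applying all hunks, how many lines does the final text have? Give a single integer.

Answer: 13

Derivation:
Hunk 1: at line 5 remove [kfp,fczo,ojesj] add [ojgua,vfaou] -> 8 lines: zxcjt ekh yoc qzsbk ioei ojgua vfaou lwfn
Hunk 2: at line 2 remove [yoc,qzsbk,ioei] add [ndj,iehj,iyz] -> 8 lines: zxcjt ekh ndj iehj iyz ojgua vfaou lwfn
Hunk 3: at line 4 remove [ojgua] add [nzcl] -> 8 lines: zxcjt ekh ndj iehj iyz nzcl vfaou lwfn
Hunk 4: at line 1 remove [ndj,iehj] add [exs,fxht,ozccy] -> 9 lines: zxcjt ekh exs fxht ozccy iyz nzcl vfaou lwfn
Hunk 5: at line 2 remove [fxht] add [dhzi,xzjf,vtey] -> 11 lines: zxcjt ekh exs dhzi xzjf vtey ozccy iyz nzcl vfaou lwfn
Hunk 6: at line 3 remove [dhzi] add [hhs,etvyv,ixkx] -> 13 lines: zxcjt ekh exs hhs etvyv ixkx xzjf vtey ozccy iyz nzcl vfaou lwfn
Final line count: 13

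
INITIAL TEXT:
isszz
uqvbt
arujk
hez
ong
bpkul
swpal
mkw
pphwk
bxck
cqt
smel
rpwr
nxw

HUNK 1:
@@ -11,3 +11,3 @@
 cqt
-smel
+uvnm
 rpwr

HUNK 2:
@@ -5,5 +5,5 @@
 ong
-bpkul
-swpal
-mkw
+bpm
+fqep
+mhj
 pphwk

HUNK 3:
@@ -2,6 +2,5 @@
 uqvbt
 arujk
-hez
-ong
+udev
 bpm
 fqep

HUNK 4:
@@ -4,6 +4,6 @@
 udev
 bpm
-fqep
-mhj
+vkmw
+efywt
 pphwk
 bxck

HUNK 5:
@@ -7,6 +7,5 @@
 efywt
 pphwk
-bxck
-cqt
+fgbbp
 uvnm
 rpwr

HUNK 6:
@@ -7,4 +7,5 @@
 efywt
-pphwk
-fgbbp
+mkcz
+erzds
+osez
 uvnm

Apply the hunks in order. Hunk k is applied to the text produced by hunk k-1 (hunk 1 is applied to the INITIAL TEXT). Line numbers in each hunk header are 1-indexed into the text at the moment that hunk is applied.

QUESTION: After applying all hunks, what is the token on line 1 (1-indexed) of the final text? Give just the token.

Answer: isszz

Derivation:
Hunk 1: at line 11 remove [smel] add [uvnm] -> 14 lines: isszz uqvbt arujk hez ong bpkul swpal mkw pphwk bxck cqt uvnm rpwr nxw
Hunk 2: at line 5 remove [bpkul,swpal,mkw] add [bpm,fqep,mhj] -> 14 lines: isszz uqvbt arujk hez ong bpm fqep mhj pphwk bxck cqt uvnm rpwr nxw
Hunk 3: at line 2 remove [hez,ong] add [udev] -> 13 lines: isszz uqvbt arujk udev bpm fqep mhj pphwk bxck cqt uvnm rpwr nxw
Hunk 4: at line 4 remove [fqep,mhj] add [vkmw,efywt] -> 13 lines: isszz uqvbt arujk udev bpm vkmw efywt pphwk bxck cqt uvnm rpwr nxw
Hunk 5: at line 7 remove [bxck,cqt] add [fgbbp] -> 12 lines: isszz uqvbt arujk udev bpm vkmw efywt pphwk fgbbp uvnm rpwr nxw
Hunk 6: at line 7 remove [pphwk,fgbbp] add [mkcz,erzds,osez] -> 13 lines: isszz uqvbt arujk udev bpm vkmw efywt mkcz erzds osez uvnm rpwr nxw
Final line 1: isszz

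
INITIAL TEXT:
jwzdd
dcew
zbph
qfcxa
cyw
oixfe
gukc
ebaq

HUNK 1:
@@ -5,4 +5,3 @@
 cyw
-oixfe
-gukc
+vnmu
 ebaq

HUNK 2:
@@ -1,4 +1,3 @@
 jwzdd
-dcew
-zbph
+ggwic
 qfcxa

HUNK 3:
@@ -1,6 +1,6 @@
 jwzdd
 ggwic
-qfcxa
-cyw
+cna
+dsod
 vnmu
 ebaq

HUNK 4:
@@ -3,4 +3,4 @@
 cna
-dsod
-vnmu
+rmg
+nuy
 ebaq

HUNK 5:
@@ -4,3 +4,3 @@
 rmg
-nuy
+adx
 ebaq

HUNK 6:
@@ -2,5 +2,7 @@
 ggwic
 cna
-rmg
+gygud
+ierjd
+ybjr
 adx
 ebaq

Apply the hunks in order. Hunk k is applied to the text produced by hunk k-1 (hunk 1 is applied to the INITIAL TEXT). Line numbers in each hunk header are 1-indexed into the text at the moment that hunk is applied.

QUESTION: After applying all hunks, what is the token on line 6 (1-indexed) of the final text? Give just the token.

Hunk 1: at line 5 remove [oixfe,gukc] add [vnmu] -> 7 lines: jwzdd dcew zbph qfcxa cyw vnmu ebaq
Hunk 2: at line 1 remove [dcew,zbph] add [ggwic] -> 6 lines: jwzdd ggwic qfcxa cyw vnmu ebaq
Hunk 3: at line 1 remove [qfcxa,cyw] add [cna,dsod] -> 6 lines: jwzdd ggwic cna dsod vnmu ebaq
Hunk 4: at line 3 remove [dsod,vnmu] add [rmg,nuy] -> 6 lines: jwzdd ggwic cna rmg nuy ebaq
Hunk 5: at line 4 remove [nuy] add [adx] -> 6 lines: jwzdd ggwic cna rmg adx ebaq
Hunk 6: at line 2 remove [rmg] add [gygud,ierjd,ybjr] -> 8 lines: jwzdd ggwic cna gygud ierjd ybjr adx ebaq
Final line 6: ybjr

Answer: ybjr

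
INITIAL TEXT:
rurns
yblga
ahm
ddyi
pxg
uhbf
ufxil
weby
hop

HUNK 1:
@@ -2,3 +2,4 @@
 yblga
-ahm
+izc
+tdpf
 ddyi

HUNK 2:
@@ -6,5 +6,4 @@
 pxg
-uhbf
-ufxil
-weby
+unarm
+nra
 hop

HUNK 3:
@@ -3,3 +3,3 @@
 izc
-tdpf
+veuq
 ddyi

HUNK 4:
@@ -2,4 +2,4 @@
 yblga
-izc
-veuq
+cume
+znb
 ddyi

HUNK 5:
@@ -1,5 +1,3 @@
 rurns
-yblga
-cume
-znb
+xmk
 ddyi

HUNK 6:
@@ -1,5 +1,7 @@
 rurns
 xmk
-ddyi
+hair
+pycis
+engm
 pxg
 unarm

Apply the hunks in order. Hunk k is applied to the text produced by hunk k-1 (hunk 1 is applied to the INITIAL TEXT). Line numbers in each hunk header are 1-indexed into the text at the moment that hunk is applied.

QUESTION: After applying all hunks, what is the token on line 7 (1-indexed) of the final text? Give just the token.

Answer: unarm

Derivation:
Hunk 1: at line 2 remove [ahm] add [izc,tdpf] -> 10 lines: rurns yblga izc tdpf ddyi pxg uhbf ufxil weby hop
Hunk 2: at line 6 remove [uhbf,ufxil,weby] add [unarm,nra] -> 9 lines: rurns yblga izc tdpf ddyi pxg unarm nra hop
Hunk 3: at line 3 remove [tdpf] add [veuq] -> 9 lines: rurns yblga izc veuq ddyi pxg unarm nra hop
Hunk 4: at line 2 remove [izc,veuq] add [cume,znb] -> 9 lines: rurns yblga cume znb ddyi pxg unarm nra hop
Hunk 5: at line 1 remove [yblga,cume,znb] add [xmk] -> 7 lines: rurns xmk ddyi pxg unarm nra hop
Hunk 6: at line 1 remove [ddyi] add [hair,pycis,engm] -> 9 lines: rurns xmk hair pycis engm pxg unarm nra hop
Final line 7: unarm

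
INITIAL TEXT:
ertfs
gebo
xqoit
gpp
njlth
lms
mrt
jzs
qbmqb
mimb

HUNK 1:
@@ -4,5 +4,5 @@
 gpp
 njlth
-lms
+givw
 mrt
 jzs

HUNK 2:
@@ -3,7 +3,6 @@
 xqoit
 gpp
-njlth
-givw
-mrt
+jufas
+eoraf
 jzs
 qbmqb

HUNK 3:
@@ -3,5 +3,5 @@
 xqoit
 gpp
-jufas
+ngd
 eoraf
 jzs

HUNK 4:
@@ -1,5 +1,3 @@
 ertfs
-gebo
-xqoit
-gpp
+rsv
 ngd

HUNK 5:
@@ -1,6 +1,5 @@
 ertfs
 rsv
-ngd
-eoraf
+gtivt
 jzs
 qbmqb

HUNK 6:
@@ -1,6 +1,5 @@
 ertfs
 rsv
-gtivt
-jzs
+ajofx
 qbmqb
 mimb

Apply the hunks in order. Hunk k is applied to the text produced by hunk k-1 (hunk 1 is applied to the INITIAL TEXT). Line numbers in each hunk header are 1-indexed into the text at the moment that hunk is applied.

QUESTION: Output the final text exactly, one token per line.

Hunk 1: at line 4 remove [lms] add [givw] -> 10 lines: ertfs gebo xqoit gpp njlth givw mrt jzs qbmqb mimb
Hunk 2: at line 3 remove [njlth,givw,mrt] add [jufas,eoraf] -> 9 lines: ertfs gebo xqoit gpp jufas eoraf jzs qbmqb mimb
Hunk 3: at line 3 remove [jufas] add [ngd] -> 9 lines: ertfs gebo xqoit gpp ngd eoraf jzs qbmqb mimb
Hunk 4: at line 1 remove [gebo,xqoit,gpp] add [rsv] -> 7 lines: ertfs rsv ngd eoraf jzs qbmqb mimb
Hunk 5: at line 1 remove [ngd,eoraf] add [gtivt] -> 6 lines: ertfs rsv gtivt jzs qbmqb mimb
Hunk 6: at line 1 remove [gtivt,jzs] add [ajofx] -> 5 lines: ertfs rsv ajofx qbmqb mimb

Answer: ertfs
rsv
ajofx
qbmqb
mimb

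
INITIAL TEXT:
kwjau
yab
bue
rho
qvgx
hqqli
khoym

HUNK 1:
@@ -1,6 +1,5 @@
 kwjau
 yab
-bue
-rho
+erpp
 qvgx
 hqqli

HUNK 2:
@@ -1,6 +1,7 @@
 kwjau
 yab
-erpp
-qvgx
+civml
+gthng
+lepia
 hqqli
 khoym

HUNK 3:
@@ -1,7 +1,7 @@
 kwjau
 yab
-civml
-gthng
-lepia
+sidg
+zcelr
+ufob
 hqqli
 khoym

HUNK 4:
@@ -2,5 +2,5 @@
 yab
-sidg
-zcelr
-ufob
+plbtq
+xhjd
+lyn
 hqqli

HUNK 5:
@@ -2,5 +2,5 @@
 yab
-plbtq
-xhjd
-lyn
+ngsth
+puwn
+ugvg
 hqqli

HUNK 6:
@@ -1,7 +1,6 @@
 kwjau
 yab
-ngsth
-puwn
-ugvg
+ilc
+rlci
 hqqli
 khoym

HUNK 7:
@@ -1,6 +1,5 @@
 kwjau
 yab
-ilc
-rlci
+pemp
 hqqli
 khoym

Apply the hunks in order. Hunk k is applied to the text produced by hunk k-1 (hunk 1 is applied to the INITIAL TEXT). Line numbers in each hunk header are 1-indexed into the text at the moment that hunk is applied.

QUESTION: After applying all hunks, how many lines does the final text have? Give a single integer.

Hunk 1: at line 1 remove [bue,rho] add [erpp] -> 6 lines: kwjau yab erpp qvgx hqqli khoym
Hunk 2: at line 1 remove [erpp,qvgx] add [civml,gthng,lepia] -> 7 lines: kwjau yab civml gthng lepia hqqli khoym
Hunk 3: at line 1 remove [civml,gthng,lepia] add [sidg,zcelr,ufob] -> 7 lines: kwjau yab sidg zcelr ufob hqqli khoym
Hunk 4: at line 2 remove [sidg,zcelr,ufob] add [plbtq,xhjd,lyn] -> 7 lines: kwjau yab plbtq xhjd lyn hqqli khoym
Hunk 5: at line 2 remove [plbtq,xhjd,lyn] add [ngsth,puwn,ugvg] -> 7 lines: kwjau yab ngsth puwn ugvg hqqli khoym
Hunk 6: at line 1 remove [ngsth,puwn,ugvg] add [ilc,rlci] -> 6 lines: kwjau yab ilc rlci hqqli khoym
Hunk 7: at line 1 remove [ilc,rlci] add [pemp] -> 5 lines: kwjau yab pemp hqqli khoym
Final line count: 5

Answer: 5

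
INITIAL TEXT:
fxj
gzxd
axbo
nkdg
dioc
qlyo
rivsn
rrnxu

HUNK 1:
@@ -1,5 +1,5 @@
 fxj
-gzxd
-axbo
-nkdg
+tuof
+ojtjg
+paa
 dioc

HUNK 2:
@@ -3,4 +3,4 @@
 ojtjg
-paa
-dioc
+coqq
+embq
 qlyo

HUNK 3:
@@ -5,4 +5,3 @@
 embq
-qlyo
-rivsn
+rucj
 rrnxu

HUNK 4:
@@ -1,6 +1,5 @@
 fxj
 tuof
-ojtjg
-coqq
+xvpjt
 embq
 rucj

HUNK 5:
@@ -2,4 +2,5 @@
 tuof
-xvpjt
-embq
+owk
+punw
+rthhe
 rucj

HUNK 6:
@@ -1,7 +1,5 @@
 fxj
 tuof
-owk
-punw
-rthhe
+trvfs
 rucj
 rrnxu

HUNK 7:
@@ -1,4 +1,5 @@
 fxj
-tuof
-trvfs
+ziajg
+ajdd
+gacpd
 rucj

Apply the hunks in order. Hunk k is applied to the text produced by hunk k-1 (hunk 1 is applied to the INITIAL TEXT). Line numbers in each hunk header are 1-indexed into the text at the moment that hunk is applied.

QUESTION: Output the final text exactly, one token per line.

Hunk 1: at line 1 remove [gzxd,axbo,nkdg] add [tuof,ojtjg,paa] -> 8 lines: fxj tuof ojtjg paa dioc qlyo rivsn rrnxu
Hunk 2: at line 3 remove [paa,dioc] add [coqq,embq] -> 8 lines: fxj tuof ojtjg coqq embq qlyo rivsn rrnxu
Hunk 3: at line 5 remove [qlyo,rivsn] add [rucj] -> 7 lines: fxj tuof ojtjg coqq embq rucj rrnxu
Hunk 4: at line 1 remove [ojtjg,coqq] add [xvpjt] -> 6 lines: fxj tuof xvpjt embq rucj rrnxu
Hunk 5: at line 2 remove [xvpjt,embq] add [owk,punw,rthhe] -> 7 lines: fxj tuof owk punw rthhe rucj rrnxu
Hunk 6: at line 1 remove [owk,punw,rthhe] add [trvfs] -> 5 lines: fxj tuof trvfs rucj rrnxu
Hunk 7: at line 1 remove [tuof,trvfs] add [ziajg,ajdd,gacpd] -> 6 lines: fxj ziajg ajdd gacpd rucj rrnxu

Answer: fxj
ziajg
ajdd
gacpd
rucj
rrnxu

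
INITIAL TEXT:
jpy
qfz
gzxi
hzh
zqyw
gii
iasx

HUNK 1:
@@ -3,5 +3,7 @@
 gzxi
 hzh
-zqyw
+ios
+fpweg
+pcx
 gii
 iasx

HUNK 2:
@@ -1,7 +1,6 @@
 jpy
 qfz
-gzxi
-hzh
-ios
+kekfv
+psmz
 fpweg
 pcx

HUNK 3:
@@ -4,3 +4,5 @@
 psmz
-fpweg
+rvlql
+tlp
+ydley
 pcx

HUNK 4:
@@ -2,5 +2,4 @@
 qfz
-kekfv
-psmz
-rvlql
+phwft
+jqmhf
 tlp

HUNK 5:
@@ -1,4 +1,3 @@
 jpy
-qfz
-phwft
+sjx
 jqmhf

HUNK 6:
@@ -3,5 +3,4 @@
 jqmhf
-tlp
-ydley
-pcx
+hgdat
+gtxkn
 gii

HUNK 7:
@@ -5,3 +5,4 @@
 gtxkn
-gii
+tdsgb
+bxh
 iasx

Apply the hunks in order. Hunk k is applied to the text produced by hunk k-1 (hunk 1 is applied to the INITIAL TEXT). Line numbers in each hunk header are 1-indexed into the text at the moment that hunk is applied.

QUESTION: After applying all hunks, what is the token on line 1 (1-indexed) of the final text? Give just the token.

Answer: jpy

Derivation:
Hunk 1: at line 3 remove [zqyw] add [ios,fpweg,pcx] -> 9 lines: jpy qfz gzxi hzh ios fpweg pcx gii iasx
Hunk 2: at line 1 remove [gzxi,hzh,ios] add [kekfv,psmz] -> 8 lines: jpy qfz kekfv psmz fpweg pcx gii iasx
Hunk 3: at line 4 remove [fpweg] add [rvlql,tlp,ydley] -> 10 lines: jpy qfz kekfv psmz rvlql tlp ydley pcx gii iasx
Hunk 4: at line 2 remove [kekfv,psmz,rvlql] add [phwft,jqmhf] -> 9 lines: jpy qfz phwft jqmhf tlp ydley pcx gii iasx
Hunk 5: at line 1 remove [qfz,phwft] add [sjx] -> 8 lines: jpy sjx jqmhf tlp ydley pcx gii iasx
Hunk 6: at line 3 remove [tlp,ydley,pcx] add [hgdat,gtxkn] -> 7 lines: jpy sjx jqmhf hgdat gtxkn gii iasx
Hunk 7: at line 5 remove [gii] add [tdsgb,bxh] -> 8 lines: jpy sjx jqmhf hgdat gtxkn tdsgb bxh iasx
Final line 1: jpy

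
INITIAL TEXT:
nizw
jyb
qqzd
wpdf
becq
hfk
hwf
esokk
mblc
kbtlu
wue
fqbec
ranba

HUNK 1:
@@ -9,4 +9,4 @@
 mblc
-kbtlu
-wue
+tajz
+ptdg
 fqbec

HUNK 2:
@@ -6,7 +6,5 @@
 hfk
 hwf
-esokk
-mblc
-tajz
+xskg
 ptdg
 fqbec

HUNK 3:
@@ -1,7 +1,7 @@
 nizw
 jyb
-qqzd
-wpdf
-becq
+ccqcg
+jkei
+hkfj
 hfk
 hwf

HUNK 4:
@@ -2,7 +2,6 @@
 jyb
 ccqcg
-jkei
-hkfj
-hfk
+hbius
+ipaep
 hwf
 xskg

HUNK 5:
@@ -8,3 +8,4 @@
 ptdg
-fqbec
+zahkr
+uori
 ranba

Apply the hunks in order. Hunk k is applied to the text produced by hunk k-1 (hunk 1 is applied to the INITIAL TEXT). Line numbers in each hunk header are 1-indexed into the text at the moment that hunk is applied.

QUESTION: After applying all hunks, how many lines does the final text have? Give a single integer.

Hunk 1: at line 9 remove [kbtlu,wue] add [tajz,ptdg] -> 13 lines: nizw jyb qqzd wpdf becq hfk hwf esokk mblc tajz ptdg fqbec ranba
Hunk 2: at line 6 remove [esokk,mblc,tajz] add [xskg] -> 11 lines: nizw jyb qqzd wpdf becq hfk hwf xskg ptdg fqbec ranba
Hunk 3: at line 1 remove [qqzd,wpdf,becq] add [ccqcg,jkei,hkfj] -> 11 lines: nizw jyb ccqcg jkei hkfj hfk hwf xskg ptdg fqbec ranba
Hunk 4: at line 2 remove [jkei,hkfj,hfk] add [hbius,ipaep] -> 10 lines: nizw jyb ccqcg hbius ipaep hwf xskg ptdg fqbec ranba
Hunk 5: at line 8 remove [fqbec] add [zahkr,uori] -> 11 lines: nizw jyb ccqcg hbius ipaep hwf xskg ptdg zahkr uori ranba
Final line count: 11

Answer: 11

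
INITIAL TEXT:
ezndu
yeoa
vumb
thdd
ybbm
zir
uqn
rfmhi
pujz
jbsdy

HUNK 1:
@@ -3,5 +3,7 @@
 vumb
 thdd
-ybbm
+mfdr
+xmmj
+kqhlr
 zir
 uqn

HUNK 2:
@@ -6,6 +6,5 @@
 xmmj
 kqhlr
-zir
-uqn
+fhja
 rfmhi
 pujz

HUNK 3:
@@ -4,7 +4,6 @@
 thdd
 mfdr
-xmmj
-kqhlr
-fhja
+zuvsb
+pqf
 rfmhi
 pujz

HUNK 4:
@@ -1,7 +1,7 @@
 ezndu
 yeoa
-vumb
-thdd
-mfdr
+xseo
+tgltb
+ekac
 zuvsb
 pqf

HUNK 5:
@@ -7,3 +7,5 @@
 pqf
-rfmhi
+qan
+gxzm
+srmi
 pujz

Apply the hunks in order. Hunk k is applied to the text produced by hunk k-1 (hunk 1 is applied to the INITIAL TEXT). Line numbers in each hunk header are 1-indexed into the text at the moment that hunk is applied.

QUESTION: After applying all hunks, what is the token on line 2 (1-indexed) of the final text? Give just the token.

Answer: yeoa

Derivation:
Hunk 1: at line 3 remove [ybbm] add [mfdr,xmmj,kqhlr] -> 12 lines: ezndu yeoa vumb thdd mfdr xmmj kqhlr zir uqn rfmhi pujz jbsdy
Hunk 2: at line 6 remove [zir,uqn] add [fhja] -> 11 lines: ezndu yeoa vumb thdd mfdr xmmj kqhlr fhja rfmhi pujz jbsdy
Hunk 3: at line 4 remove [xmmj,kqhlr,fhja] add [zuvsb,pqf] -> 10 lines: ezndu yeoa vumb thdd mfdr zuvsb pqf rfmhi pujz jbsdy
Hunk 4: at line 1 remove [vumb,thdd,mfdr] add [xseo,tgltb,ekac] -> 10 lines: ezndu yeoa xseo tgltb ekac zuvsb pqf rfmhi pujz jbsdy
Hunk 5: at line 7 remove [rfmhi] add [qan,gxzm,srmi] -> 12 lines: ezndu yeoa xseo tgltb ekac zuvsb pqf qan gxzm srmi pujz jbsdy
Final line 2: yeoa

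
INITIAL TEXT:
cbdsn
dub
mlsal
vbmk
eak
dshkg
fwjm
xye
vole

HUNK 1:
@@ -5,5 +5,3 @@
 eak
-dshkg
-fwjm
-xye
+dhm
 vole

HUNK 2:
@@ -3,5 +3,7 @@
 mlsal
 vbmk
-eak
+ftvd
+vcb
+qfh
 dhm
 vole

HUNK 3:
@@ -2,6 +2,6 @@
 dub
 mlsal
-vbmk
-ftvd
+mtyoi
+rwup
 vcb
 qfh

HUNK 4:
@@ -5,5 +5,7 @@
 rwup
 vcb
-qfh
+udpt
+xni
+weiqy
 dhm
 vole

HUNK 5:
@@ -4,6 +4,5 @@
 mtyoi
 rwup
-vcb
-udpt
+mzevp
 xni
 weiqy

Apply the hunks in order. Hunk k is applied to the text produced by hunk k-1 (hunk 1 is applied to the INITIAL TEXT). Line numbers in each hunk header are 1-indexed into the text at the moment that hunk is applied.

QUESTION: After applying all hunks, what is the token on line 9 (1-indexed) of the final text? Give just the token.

Hunk 1: at line 5 remove [dshkg,fwjm,xye] add [dhm] -> 7 lines: cbdsn dub mlsal vbmk eak dhm vole
Hunk 2: at line 3 remove [eak] add [ftvd,vcb,qfh] -> 9 lines: cbdsn dub mlsal vbmk ftvd vcb qfh dhm vole
Hunk 3: at line 2 remove [vbmk,ftvd] add [mtyoi,rwup] -> 9 lines: cbdsn dub mlsal mtyoi rwup vcb qfh dhm vole
Hunk 4: at line 5 remove [qfh] add [udpt,xni,weiqy] -> 11 lines: cbdsn dub mlsal mtyoi rwup vcb udpt xni weiqy dhm vole
Hunk 5: at line 4 remove [vcb,udpt] add [mzevp] -> 10 lines: cbdsn dub mlsal mtyoi rwup mzevp xni weiqy dhm vole
Final line 9: dhm

Answer: dhm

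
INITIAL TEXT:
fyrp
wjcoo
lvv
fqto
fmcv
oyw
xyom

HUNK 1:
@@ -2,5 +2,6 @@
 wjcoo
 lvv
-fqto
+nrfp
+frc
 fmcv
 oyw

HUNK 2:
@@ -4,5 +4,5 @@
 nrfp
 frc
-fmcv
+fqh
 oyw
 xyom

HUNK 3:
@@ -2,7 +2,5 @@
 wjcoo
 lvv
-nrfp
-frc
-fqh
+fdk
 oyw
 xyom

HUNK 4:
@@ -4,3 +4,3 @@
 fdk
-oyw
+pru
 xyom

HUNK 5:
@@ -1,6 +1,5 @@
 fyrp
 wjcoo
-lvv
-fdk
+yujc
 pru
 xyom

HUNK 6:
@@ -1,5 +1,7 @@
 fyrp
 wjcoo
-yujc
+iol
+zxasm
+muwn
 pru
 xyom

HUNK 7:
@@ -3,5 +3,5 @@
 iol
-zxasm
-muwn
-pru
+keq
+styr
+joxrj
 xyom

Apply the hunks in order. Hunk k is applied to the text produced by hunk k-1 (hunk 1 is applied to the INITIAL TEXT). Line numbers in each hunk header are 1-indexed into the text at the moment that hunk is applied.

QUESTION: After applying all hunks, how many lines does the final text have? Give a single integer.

Answer: 7

Derivation:
Hunk 1: at line 2 remove [fqto] add [nrfp,frc] -> 8 lines: fyrp wjcoo lvv nrfp frc fmcv oyw xyom
Hunk 2: at line 4 remove [fmcv] add [fqh] -> 8 lines: fyrp wjcoo lvv nrfp frc fqh oyw xyom
Hunk 3: at line 2 remove [nrfp,frc,fqh] add [fdk] -> 6 lines: fyrp wjcoo lvv fdk oyw xyom
Hunk 4: at line 4 remove [oyw] add [pru] -> 6 lines: fyrp wjcoo lvv fdk pru xyom
Hunk 5: at line 1 remove [lvv,fdk] add [yujc] -> 5 lines: fyrp wjcoo yujc pru xyom
Hunk 6: at line 1 remove [yujc] add [iol,zxasm,muwn] -> 7 lines: fyrp wjcoo iol zxasm muwn pru xyom
Hunk 7: at line 3 remove [zxasm,muwn,pru] add [keq,styr,joxrj] -> 7 lines: fyrp wjcoo iol keq styr joxrj xyom
Final line count: 7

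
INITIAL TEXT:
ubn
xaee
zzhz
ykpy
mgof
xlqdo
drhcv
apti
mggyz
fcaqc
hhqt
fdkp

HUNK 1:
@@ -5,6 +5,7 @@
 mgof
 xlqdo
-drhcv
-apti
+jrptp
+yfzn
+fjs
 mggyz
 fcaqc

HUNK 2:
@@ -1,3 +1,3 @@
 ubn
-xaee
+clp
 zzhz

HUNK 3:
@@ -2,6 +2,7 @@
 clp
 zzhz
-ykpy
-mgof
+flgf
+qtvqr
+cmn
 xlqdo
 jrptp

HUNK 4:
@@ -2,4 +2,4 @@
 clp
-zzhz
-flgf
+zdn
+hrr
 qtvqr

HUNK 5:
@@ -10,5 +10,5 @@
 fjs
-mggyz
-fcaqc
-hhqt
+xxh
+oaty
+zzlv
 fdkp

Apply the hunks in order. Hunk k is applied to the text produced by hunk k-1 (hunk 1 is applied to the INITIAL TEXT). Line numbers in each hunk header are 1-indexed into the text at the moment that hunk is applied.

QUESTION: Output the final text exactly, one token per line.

Answer: ubn
clp
zdn
hrr
qtvqr
cmn
xlqdo
jrptp
yfzn
fjs
xxh
oaty
zzlv
fdkp

Derivation:
Hunk 1: at line 5 remove [drhcv,apti] add [jrptp,yfzn,fjs] -> 13 lines: ubn xaee zzhz ykpy mgof xlqdo jrptp yfzn fjs mggyz fcaqc hhqt fdkp
Hunk 2: at line 1 remove [xaee] add [clp] -> 13 lines: ubn clp zzhz ykpy mgof xlqdo jrptp yfzn fjs mggyz fcaqc hhqt fdkp
Hunk 3: at line 2 remove [ykpy,mgof] add [flgf,qtvqr,cmn] -> 14 lines: ubn clp zzhz flgf qtvqr cmn xlqdo jrptp yfzn fjs mggyz fcaqc hhqt fdkp
Hunk 4: at line 2 remove [zzhz,flgf] add [zdn,hrr] -> 14 lines: ubn clp zdn hrr qtvqr cmn xlqdo jrptp yfzn fjs mggyz fcaqc hhqt fdkp
Hunk 5: at line 10 remove [mggyz,fcaqc,hhqt] add [xxh,oaty,zzlv] -> 14 lines: ubn clp zdn hrr qtvqr cmn xlqdo jrptp yfzn fjs xxh oaty zzlv fdkp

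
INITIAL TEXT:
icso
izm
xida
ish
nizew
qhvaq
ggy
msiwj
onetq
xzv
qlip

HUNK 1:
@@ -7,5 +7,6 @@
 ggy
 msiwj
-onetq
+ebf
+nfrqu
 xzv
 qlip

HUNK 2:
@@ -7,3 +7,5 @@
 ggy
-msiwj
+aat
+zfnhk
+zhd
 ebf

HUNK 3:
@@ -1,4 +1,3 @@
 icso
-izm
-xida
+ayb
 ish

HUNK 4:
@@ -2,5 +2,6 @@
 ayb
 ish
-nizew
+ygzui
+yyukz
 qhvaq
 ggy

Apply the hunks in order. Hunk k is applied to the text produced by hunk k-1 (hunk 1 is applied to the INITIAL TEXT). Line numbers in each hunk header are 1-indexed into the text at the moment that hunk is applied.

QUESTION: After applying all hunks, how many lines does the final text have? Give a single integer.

Hunk 1: at line 7 remove [onetq] add [ebf,nfrqu] -> 12 lines: icso izm xida ish nizew qhvaq ggy msiwj ebf nfrqu xzv qlip
Hunk 2: at line 7 remove [msiwj] add [aat,zfnhk,zhd] -> 14 lines: icso izm xida ish nizew qhvaq ggy aat zfnhk zhd ebf nfrqu xzv qlip
Hunk 3: at line 1 remove [izm,xida] add [ayb] -> 13 lines: icso ayb ish nizew qhvaq ggy aat zfnhk zhd ebf nfrqu xzv qlip
Hunk 4: at line 2 remove [nizew] add [ygzui,yyukz] -> 14 lines: icso ayb ish ygzui yyukz qhvaq ggy aat zfnhk zhd ebf nfrqu xzv qlip
Final line count: 14

Answer: 14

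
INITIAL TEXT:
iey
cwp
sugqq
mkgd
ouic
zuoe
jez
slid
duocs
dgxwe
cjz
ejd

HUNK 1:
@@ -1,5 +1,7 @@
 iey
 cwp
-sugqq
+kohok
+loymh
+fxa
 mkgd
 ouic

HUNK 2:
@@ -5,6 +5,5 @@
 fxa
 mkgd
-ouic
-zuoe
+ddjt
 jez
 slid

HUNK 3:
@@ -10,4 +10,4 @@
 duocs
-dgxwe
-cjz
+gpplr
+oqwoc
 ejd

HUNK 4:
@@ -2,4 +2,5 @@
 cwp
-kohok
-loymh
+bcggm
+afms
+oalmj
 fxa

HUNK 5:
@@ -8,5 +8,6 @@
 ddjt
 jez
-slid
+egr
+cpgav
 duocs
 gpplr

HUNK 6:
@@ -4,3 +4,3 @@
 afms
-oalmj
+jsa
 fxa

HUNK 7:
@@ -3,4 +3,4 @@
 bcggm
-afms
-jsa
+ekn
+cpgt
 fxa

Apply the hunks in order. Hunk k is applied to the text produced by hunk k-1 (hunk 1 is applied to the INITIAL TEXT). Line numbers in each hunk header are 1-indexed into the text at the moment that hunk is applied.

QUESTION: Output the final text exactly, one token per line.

Answer: iey
cwp
bcggm
ekn
cpgt
fxa
mkgd
ddjt
jez
egr
cpgav
duocs
gpplr
oqwoc
ejd

Derivation:
Hunk 1: at line 1 remove [sugqq] add [kohok,loymh,fxa] -> 14 lines: iey cwp kohok loymh fxa mkgd ouic zuoe jez slid duocs dgxwe cjz ejd
Hunk 2: at line 5 remove [ouic,zuoe] add [ddjt] -> 13 lines: iey cwp kohok loymh fxa mkgd ddjt jez slid duocs dgxwe cjz ejd
Hunk 3: at line 10 remove [dgxwe,cjz] add [gpplr,oqwoc] -> 13 lines: iey cwp kohok loymh fxa mkgd ddjt jez slid duocs gpplr oqwoc ejd
Hunk 4: at line 2 remove [kohok,loymh] add [bcggm,afms,oalmj] -> 14 lines: iey cwp bcggm afms oalmj fxa mkgd ddjt jez slid duocs gpplr oqwoc ejd
Hunk 5: at line 8 remove [slid] add [egr,cpgav] -> 15 lines: iey cwp bcggm afms oalmj fxa mkgd ddjt jez egr cpgav duocs gpplr oqwoc ejd
Hunk 6: at line 4 remove [oalmj] add [jsa] -> 15 lines: iey cwp bcggm afms jsa fxa mkgd ddjt jez egr cpgav duocs gpplr oqwoc ejd
Hunk 7: at line 3 remove [afms,jsa] add [ekn,cpgt] -> 15 lines: iey cwp bcggm ekn cpgt fxa mkgd ddjt jez egr cpgav duocs gpplr oqwoc ejd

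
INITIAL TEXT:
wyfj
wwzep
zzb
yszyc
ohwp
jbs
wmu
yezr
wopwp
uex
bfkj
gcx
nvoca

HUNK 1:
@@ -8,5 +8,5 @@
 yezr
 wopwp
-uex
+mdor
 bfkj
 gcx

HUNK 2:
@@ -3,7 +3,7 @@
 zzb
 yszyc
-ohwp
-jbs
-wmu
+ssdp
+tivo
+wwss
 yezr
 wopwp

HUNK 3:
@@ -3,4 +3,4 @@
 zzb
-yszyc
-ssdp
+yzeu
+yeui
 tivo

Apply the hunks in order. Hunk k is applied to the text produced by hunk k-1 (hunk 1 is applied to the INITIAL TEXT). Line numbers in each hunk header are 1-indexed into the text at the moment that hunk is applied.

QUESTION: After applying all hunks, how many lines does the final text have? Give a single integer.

Hunk 1: at line 8 remove [uex] add [mdor] -> 13 lines: wyfj wwzep zzb yszyc ohwp jbs wmu yezr wopwp mdor bfkj gcx nvoca
Hunk 2: at line 3 remove [ohwp,jbs,wmu] add [ssdp,tivo,wwss] -> 13 lines: wyfj wwzep zzb yszyc ssdp tivo wwss yezr wopwp mdor bfkj gcx nvoca
Hunk 3: at line 3 remove [yszyc,ssdp] add [yzeu,yeui] -> 13 lines: wyfj wwzep zzb yzeu yeui tivo wwss yezr wopwp mdor bfkj gcx nvoca
Final line count: 13

Answer: 13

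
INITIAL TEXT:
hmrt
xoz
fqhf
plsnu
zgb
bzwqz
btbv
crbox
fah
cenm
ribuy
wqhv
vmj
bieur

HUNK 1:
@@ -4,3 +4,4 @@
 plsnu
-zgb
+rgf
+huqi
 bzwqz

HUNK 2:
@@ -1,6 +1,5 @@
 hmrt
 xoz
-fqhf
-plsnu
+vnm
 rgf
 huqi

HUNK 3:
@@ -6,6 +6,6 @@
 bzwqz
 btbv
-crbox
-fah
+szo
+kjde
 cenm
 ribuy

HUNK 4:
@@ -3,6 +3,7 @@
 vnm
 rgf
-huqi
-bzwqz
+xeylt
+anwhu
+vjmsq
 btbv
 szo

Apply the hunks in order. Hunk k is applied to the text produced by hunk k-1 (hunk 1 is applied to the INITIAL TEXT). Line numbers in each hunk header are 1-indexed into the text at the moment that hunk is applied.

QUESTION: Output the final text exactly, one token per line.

Answer: hmrt
xoz
vnm
rgf
xeylt
anwhu
vjmsq
btbv
szo
kjde
cenm
ribuy
wqhv
vmj
bieur

Derivation:
Hunk 1: at line 4 remove [zgb] add [rgf,huqi] -> 15 lines: hmrt xoz fqhf plsnu rgf huqi bzwqz btbv crbox fah cenm ribuy wqhv vmj bieur
Hunk 2: at line 1 remove [fqhf,plsnu] add [vnm] -> 14 lines: hmrt xoz vnm rgf huqi bzwqz btbv crbox fah cenm ribuy wqhv vmj bieur
Hunk 3: at line 6 remove [crbox,fah] add [szo,kjde] -> 14 lines: hmrt xoz vnm rgf huqi bzwqz btbv szo kjde cenm ribuy wqhv vmj bieur
Hunk 4: at line 3 remove [huqi,bzwqz] add [xeylt,anwhu,vjmsq] -> 15 lines: hmrt xoz vnm rgf xeylt anwhu vjmsq btbv szo kjde cenm ribuy wqhv vmj bieur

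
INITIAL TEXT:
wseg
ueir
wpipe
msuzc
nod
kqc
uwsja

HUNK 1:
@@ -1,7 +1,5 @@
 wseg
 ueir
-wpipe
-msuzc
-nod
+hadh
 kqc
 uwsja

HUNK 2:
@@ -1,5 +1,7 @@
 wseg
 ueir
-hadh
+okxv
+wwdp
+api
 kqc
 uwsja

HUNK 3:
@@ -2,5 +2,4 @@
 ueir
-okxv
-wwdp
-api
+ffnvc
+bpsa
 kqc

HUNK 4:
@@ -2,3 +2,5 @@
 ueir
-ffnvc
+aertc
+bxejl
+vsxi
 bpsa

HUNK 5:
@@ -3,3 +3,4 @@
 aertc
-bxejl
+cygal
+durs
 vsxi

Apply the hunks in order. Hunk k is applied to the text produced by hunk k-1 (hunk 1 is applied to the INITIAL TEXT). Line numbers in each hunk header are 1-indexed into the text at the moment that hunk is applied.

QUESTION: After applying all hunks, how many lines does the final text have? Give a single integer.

Hunk 1: at line 1 remove [wpipe,msuzc,nod] add [hadh] -> 5 lines: wseg ueir hadh kqc uwsja
Hunk 2: at line 1 remove [hadh] add [okxv,wwdp,api] -> 7 lines: wseg ueir okxv wwdp api kqc uwsja
Hunk 3: at line 2 remove [okxv,wwdp,api] add [ffnvc,bpsa] -> 6 lines: wseg ueir ffnvc bpsa kqc uwsja
Hunk 4: at line 2 remove [ffnvc] add [aertc,bxejl,vsxi] -> 8 lines: wseg ueir aertc bxejl vsxi bpsa kqc uwsja
Hunk 5: at line 3 remove [bxejl] add [cygal,durs] -> 9 lines: wseg ueir aertc cygal durs vsxi bpsa kqc uwsja
Final line count: 9

Answer: 9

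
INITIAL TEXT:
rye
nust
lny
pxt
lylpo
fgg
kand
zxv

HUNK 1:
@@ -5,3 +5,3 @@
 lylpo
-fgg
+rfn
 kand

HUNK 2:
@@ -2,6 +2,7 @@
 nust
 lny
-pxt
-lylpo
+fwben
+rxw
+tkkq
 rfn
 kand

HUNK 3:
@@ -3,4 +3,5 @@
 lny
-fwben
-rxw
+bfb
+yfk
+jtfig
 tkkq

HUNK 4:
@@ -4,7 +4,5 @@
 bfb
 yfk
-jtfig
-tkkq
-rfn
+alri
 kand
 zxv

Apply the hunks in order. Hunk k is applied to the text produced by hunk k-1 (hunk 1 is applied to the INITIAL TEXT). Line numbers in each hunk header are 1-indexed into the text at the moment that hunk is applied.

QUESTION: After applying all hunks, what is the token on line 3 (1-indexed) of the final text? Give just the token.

Hunk 1: at line 5 remove [fgg] add [rfn] -> 8 lines: rye nust lny pxt lylpo rfn kand zxv
Hunk 2: at line 2 remove [pxt,lylpo] add [fwben,rxw,tkkq] -> 9 lines: rye nust lny fwben rxw tkkq rfn kand zxv
Hunk 3: at line 3 remove [fwben,rxw] add [bfb,yfk,jtfig] -> 10 lines: rye nust lny bfb yfk jtfig tkkq rfn kand zxv
Hunk 4: at line 4 remove [jtfig,tkkq,rfn] add [alri] -> 8 lines: rye nust lny bfb yfk alri kand zxv
Final line 3: lny

Answer: lny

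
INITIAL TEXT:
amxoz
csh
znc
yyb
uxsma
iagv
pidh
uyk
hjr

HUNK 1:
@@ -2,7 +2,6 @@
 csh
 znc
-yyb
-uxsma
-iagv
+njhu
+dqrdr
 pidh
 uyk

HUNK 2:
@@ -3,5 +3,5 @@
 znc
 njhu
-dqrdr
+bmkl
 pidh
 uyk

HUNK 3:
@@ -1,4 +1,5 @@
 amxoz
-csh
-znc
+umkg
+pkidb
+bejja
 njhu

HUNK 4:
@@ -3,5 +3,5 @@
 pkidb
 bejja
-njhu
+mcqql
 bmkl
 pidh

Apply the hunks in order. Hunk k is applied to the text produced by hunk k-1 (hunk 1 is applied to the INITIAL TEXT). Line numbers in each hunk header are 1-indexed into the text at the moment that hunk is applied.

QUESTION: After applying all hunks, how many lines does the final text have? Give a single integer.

Answer: 9

Derivation:
Hunk 1: at line 2 remove [yyb,uxsma,iagv] add [njhu,dqrdr] -> 8 lines: amxoz csh znc njhu dqrdr pidh uyk hjr
Hunk 2: at line 3 remove [dqrdr] add [bmkl] -> 8 lines: amxoz csh znc njhu bmkl pidh uyk hjr
Hunk 3: at line 1 remove [csh,znc] add [umkg,pkidb,bejja] -> 9 lines: amxoz umkg pkidb bejja njhu bmkl pidh uyk hjr
Hunk 4: at line 3 remove [njhu] add [mcqql] -> 9 lines: amxoz umkg pkidb bejja mcqql bmkl pidh uyk hjr
Final line count: 9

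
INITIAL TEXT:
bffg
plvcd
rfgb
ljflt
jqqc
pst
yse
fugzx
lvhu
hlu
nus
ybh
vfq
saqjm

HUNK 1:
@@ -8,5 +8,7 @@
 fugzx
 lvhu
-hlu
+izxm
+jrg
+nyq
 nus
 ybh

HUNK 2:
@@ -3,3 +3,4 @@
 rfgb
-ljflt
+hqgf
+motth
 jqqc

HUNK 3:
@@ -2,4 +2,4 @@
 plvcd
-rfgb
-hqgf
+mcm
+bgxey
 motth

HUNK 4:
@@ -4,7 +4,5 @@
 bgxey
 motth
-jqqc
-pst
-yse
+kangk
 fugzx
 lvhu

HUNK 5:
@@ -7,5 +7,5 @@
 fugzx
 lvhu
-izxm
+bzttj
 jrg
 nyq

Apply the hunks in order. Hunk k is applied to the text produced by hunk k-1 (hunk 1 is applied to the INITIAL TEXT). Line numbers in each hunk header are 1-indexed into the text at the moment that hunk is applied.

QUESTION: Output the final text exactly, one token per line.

Hunk 1: at line 8 remove [hlu] add [izxm,jrg,nyq] -> 16 lines: bffg plvcd rfgb ljflt jqqc pst yse fugzx lvhu izxm jrg nyq nus ybh vfq saqjm
Hunk 2: at line 3 remove [ljflt] add [hqgf,motth] -> 17 lines: bffg plvcd rfgb hqgf motth jqqc pst yse fugzx lvhu izxm jrg nyq nus ybh vfq saqjm
Hunk 3: at line 2 remove [rfgb,hqgf] add [mcm,bgxey] -> 17 lines: bffg plvcd mcm bgxey motth jqqc pst yse fugzx lvhu izxm jrg nyq nus ybh vfq saqjm
Hunk 4: at line 4 remove [jqqc,pst,yse] add [kangk] -> 15 lines: bffg plvcd mcm bgxey motth kangk fugzx lvhu izxm jrg nyq nus ybh vfq saqjm
Hunk 5: at line 7 remove [izxm] add [bzttj] -> 15 lines: bffg plvcd mcm bgxey motth kangk fugzx lvhu bzttj jrg nyq nus ybh vfq saqjm

Answer: bffg
plvcd
mcm
bgxey
motth
kangk
fugzx
lvhu
bzttj
jrg
nyq
nus
ybh
vfq
saqjm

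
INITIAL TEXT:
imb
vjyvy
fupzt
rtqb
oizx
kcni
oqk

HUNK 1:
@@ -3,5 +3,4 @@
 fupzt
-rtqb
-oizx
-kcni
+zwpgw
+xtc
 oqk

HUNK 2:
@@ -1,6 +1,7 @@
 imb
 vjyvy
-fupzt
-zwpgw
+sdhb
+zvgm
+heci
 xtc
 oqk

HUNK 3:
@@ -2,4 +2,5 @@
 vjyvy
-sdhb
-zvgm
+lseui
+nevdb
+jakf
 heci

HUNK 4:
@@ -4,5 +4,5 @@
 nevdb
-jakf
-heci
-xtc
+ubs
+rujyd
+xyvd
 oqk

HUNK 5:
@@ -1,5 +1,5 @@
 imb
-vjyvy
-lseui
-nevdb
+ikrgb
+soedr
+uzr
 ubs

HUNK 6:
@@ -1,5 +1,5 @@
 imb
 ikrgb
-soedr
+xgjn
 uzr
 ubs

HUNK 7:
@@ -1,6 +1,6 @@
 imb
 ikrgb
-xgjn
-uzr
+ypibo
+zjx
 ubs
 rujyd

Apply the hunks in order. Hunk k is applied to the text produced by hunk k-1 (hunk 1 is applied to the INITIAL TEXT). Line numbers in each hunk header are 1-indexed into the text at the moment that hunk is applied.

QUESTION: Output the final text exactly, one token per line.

Hunk 1: at line 3 remove [rtqb,oizx,kcni] add [zwpgw,xtc] -> 6 lines: imb vjyvy fupzt zwpgw xtc oqk
Hunk 2: at line 1 remove [fupzt,zwpgw] add [sdhb,zvgm,heci] -> 7 lines: imb vjyvy sdhb zvgm heci xtc oqk
Hunk 3: at line 2 remove [sdhb,zvgm] add [lseui,nevdb,jakf] -> 8 lines: imb vjyvy lseui nevdb jakf heci xtc oqk
Hunk 4: at line 4 remove [jakf,heci,xtc] add [ubs,rujyd,xyvd] -> 8 lines: imb vjyvy lseui nevdb ubs rujyd xyvd oqk
Hunk 5: at line 1 remove [vjyvy,lseui,nevdb] add [ikrgb,soedr,uzr] -> 8 lines: imb ikrgb soedr uzr ubs rujyd xyvd oqk
Hunk 6: at line 1 remove [soedr] add [xgjn] -> 8 lines: imb ikrgb xgjn uzr ubs rujyd xyvd oqk
Hunk 7: at line 1 remove [xgjn,uzr] add [ypibo,zjx] -> 8 lines: imb ikrgb ypibo zjx ubs rujyd xyvd oqk

Answer: imb
ikrgb
ypibo
zjx
ubs
rujyd
xyvd
oqk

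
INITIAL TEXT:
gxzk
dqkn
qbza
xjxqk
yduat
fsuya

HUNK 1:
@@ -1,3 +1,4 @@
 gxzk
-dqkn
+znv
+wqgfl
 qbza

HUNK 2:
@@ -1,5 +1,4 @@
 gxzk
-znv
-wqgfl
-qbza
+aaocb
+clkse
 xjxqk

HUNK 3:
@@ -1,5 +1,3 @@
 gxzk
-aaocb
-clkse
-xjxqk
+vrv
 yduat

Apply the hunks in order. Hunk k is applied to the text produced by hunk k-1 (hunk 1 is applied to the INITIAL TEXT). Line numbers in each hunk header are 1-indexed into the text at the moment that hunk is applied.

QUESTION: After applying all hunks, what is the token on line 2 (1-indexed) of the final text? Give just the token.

Answer: vrv

Derivation:
Hunk 1: at line 1 remove [dqkn] add [znv,wqgfl] -> 7 lines: gxzk znv wqgfl qbza xjxqk yduat fsuya
Hunk 2: at line 1 remove [znv,wqgfl,qbza] add [aaocb,clkse] -> 6 lines: gxzk aaocb clkse xjxqk yduat fsuya
Hunk 3: at line 1 remove [aaocb,clkse,xjxqk] add [vrv] -> 4 lines: gxzk vrv yduat fsuya
Final line 2: vrv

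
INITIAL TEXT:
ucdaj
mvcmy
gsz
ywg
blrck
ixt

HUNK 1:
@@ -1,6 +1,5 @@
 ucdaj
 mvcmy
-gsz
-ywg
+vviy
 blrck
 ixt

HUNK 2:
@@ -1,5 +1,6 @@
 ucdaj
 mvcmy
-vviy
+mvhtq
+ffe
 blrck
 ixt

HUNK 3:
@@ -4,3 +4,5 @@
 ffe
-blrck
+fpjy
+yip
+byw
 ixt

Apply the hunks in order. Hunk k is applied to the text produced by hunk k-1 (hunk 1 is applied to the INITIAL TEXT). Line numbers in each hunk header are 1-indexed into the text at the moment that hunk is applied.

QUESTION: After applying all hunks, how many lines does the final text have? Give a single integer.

Answer: 8

Derivation:
Hunk 1: at line 1 remove [gsz,ywg] add [vviy] -> 5 lines: ucdaj mvcmy vviy blrck ixt
Hunk 2: at line 1 remove [vviy] add [mvhtq,ffe] -> 6 lines: ucdaj mvcmy mvhtq ffe blrck ixt
Hunk 3: at line 4 remove [blrck] add [fpjy,yip,byw] -> 8 lines: ucdaj mvcmy mvhtq ffe fpjy yip byw ixt
Final line count: 8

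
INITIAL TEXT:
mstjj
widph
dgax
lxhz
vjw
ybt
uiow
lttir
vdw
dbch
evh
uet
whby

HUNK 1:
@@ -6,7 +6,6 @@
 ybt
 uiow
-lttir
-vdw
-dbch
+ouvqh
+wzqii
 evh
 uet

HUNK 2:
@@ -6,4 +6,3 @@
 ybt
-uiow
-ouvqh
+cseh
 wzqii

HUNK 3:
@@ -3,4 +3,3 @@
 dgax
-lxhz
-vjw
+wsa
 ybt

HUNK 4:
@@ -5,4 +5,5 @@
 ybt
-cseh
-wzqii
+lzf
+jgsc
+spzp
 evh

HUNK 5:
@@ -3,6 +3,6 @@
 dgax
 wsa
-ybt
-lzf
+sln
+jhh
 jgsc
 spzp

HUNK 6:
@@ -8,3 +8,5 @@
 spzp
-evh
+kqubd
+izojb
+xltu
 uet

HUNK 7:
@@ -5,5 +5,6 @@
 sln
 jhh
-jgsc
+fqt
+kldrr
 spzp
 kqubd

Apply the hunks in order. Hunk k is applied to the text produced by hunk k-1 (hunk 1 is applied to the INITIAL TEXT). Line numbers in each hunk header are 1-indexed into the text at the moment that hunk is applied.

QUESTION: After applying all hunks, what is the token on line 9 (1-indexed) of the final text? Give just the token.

Answer: spzp

Derivation:
Hunk 1: at line 6 remove [lttir,vdw,dbch] add [ouvqh,wzqii] -> 12 lines: mstjj widph dgax lxhz vjw ybt uiow ouvqh wzqii evh uet whby
Hunk 2: at line 6 remove [uiow,ouvqh] add [cseh] -> 11 lines: mstjj widph dgax lxhz vjw ybt cseh wzqii evh uet whby
Hunk 3: at line 3 remove [lxhz,vjw] add [wsa] -> 10 lines: mstjj widph dgax wsa ybt cseh wzqii evh uet whby
Hunk 4: at line 5 remove [cseh,wzqii] add [lzf,jgsc,spzp] -> 11 lines: mstjj widph dgax wsa ybt lzf jgsc spzp evh uet whby
Hunk 5: at line 3 remove [ybt,lzf] add [sln,jhh] -> 11 lines: mstjj widph dgax wsa sln jhh jgsc spzp evh uet whby
Hunk 6: at line 8 remove [evh] add [kqubd,izojb,xltu] -> 13 lines: mstjj widph dgax wsa sln jhh jgsc spzp kqubd izojb xltu uet whby
Hunk 7: at line 5 remove [jgsc] add [fqt,kldrr] -> 14 lines: mstjj widph dgax wsa sln jhh fqt kldrr spzp kqubd izojb xltu uet whby
Final line 9: spzp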